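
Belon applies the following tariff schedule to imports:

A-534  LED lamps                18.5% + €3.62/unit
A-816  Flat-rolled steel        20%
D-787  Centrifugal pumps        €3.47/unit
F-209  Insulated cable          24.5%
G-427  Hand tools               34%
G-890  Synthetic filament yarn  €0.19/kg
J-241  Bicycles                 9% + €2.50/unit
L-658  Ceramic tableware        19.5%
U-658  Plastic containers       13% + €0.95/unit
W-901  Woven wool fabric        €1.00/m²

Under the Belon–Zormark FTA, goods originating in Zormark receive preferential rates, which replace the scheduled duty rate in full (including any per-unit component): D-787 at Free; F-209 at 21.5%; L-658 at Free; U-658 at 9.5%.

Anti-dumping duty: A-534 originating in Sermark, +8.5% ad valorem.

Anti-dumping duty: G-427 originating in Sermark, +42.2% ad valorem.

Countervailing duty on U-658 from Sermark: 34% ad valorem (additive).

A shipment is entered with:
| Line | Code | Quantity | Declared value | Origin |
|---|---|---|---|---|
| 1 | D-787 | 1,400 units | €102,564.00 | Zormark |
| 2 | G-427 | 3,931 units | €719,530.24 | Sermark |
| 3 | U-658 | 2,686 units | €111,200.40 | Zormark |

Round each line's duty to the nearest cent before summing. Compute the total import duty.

€558,846.08

Line 1 (D-787, Zormark, 1,400 units, €102,564.00):
Base rate for D-787 is €3.47/unit.
Origin Zormark qualifies under the Belon–Zormark agreement and D-787 is covered: preferential rate Free applies instead.
Duty = €102,564.00 × 0% = €0.00.
Line 2 (G-427, Sermark, 3,931 units, €719,530.24):
Base rate for G-427 is 34%.
Additional duty on G-427 from Sermark: +42.2%. Applied ad valorem rate: 34% + 42.2% = 76.2%.
Duty = €719,530.24 × 76.2% = €548,282.04.
Line 3 (U-658, Zormark, 2,686 units, €111,200.40):
Base rate for U-658 is 13% + €0.95/unit.
Origin Zormark qualifies under the Belon–Zormark agreement and U-658 is covered: preferential rate 9.5% applies instead.
The additional-duty order on U-658 targets Sermark, not Zormark; it does not apply.
Duty = €111,200.40 × 9.5% = €10,564.04.
Total = €0.00 + €548,282.04 + €10,564.04 = €558,846.08.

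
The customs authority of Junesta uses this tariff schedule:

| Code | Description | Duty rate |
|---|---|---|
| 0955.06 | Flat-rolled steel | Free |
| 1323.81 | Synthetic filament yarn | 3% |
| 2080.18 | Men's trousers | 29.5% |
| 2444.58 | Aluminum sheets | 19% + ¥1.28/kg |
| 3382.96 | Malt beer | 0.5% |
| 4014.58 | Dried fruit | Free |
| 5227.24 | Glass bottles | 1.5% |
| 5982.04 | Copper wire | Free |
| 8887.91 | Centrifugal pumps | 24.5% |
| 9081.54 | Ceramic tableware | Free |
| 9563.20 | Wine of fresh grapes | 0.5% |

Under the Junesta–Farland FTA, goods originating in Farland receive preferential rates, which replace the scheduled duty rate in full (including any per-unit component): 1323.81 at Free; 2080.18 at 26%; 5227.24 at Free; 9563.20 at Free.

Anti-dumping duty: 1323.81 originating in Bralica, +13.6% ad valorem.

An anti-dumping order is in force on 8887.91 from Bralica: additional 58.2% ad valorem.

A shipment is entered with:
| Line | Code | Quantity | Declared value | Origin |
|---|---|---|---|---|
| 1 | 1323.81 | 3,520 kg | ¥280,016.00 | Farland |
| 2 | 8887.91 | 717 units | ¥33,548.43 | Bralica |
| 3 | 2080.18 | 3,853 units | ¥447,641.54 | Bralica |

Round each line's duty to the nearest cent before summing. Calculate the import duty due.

Line 1 (1323.81, Farland, 3,520 kg, ¥280,016.00):
Base rate for 1323.81 is 3%.
Origin Farland qualifies under the Junesta–Farland agreement and 1323.81 is covered: preferential rate Free applies instead.
The additional-duty order on 1323.81 targets Bralica, not Farland; it does not apply.
Duty = ¥280,016.00 × 0% = ¥0.00.
Line 2 (8887.91, Bralica, 717 units, ¥33,548.43):
Base rate for 8887.91 is 24.5%.
Additional duty on 8887.91 from Bralica: +58.2%. Applied ad valorem rate: 24.5% + 58.2% = 82.7%.
Duty = ¥33,548.43 × 82.7% = ¥27,744.55.
Line 3 (2080.18, Bralica, 3,853 units, ¥447,641.54):
Base rate for 2080.18 is 29.5%.
2080.18 has an FTA preferential rate, but origin Bralica is not Farland; base rate stands.
Duty = ¥447,641.54 × 29.5% = ¥132,054.25.
Total = ¥0.00 + ¥27,744.55 + ¥132,054.25 = ¥159,798.80.

¥159,798.80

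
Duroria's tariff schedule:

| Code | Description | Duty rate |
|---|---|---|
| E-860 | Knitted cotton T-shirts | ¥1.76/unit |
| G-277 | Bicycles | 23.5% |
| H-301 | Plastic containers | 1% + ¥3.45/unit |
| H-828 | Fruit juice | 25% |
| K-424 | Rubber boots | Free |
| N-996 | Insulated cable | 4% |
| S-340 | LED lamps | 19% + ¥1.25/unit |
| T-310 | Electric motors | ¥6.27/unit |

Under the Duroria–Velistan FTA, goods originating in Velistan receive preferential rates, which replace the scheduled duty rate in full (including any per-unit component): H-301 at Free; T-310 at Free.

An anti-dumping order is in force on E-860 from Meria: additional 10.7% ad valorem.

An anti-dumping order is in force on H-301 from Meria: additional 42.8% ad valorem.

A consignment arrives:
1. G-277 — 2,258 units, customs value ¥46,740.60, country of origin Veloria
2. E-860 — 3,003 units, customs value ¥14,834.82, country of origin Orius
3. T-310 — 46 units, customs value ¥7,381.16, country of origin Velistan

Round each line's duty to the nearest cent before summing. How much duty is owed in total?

Line 1 (G-277, Veloria, 2,258 units, ¥46,740.60):
Base rate for G-277 is 23.5%.
Duty = ¥46,740.60 × 23.5% = ¥10,984.04.
Line 2 (E-860, Orius, 3,003 units, ¥14,834.82):
Base rate for E-860 is ¥1.76/unit.
The additional-duty order on E-860 targets Meria, not Orius; it does not apply.
Duty = 3,003 × ¥1.76 = ¥5,285.28.
Line 3 (T-310, Velistan, 46 units, ¥7,381.16):
Base rate for T-310 is ¥6.27/unit.
Origin Velistan qualifies under the Duroria–Velistan agreement and T-310 is covered: preferential rate Free applies instead.
Duty = ¥7,381.16 × 0% = ¥0.00.
Total = ¥10,984.04 + ¥5,285.28 + ¥0.00 = ¥16,269.32.

¥16,269.32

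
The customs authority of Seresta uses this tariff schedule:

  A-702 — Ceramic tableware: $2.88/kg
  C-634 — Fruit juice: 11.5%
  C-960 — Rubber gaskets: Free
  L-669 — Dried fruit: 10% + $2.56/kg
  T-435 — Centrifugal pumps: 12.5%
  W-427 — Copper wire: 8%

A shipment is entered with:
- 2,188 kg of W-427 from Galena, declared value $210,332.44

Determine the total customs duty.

Line 1 (W-427, Galena, 2,188 kg, $210,332.44):
Base rate for W-427 is 8%.
Duty = $210,332.44 × 8% = $16,826.60.

$16,826.60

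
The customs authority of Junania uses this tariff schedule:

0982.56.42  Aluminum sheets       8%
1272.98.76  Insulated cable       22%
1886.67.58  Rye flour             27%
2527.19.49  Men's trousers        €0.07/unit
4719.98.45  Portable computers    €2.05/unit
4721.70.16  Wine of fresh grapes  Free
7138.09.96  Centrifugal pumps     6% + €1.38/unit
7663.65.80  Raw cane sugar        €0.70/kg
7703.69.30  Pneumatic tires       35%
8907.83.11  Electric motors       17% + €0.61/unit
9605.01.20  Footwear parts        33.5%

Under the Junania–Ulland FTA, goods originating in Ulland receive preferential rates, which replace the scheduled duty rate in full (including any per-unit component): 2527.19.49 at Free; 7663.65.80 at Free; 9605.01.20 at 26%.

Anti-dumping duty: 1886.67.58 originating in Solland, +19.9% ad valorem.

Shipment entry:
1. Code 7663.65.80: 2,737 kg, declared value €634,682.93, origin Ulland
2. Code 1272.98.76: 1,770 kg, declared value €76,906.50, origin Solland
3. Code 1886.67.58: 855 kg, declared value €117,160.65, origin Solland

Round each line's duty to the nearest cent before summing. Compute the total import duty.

Line 1 (7663.65.80, Ulland, 2,737 kg, €634,682.93):
Base rate for 7663.65.80 is €0.70/kg.
Origin Ulland qualifies under the Junania–Ulland agreement and 7663.65.80 is covered: preferential rate Free applies instead.
Duty = €634,682.93 × 0% = €0.00.
Line 2 (1272.98.76, Solland, 1,770 kg, €76,906.50):
Base rate for 1272.98.76 is 22%.
Duty = €76,906.50 × 22% = €16,919.43.
Line 3 (1886.67.58, Solland, 855 kg, €117,160.65):
Base rate for 1886.67.58 is 27%.
Additional duty on 1886.67.58 from Solland: +19.9%. Applied ad valorem rate: 27% + 19.9% = 46.9%.
Duty = €117,160.65 × 46.9% = €54,948.34.
Total = €0.00 + €16,919.43 + €54,948.34 = €71,867.77.

€71,867.77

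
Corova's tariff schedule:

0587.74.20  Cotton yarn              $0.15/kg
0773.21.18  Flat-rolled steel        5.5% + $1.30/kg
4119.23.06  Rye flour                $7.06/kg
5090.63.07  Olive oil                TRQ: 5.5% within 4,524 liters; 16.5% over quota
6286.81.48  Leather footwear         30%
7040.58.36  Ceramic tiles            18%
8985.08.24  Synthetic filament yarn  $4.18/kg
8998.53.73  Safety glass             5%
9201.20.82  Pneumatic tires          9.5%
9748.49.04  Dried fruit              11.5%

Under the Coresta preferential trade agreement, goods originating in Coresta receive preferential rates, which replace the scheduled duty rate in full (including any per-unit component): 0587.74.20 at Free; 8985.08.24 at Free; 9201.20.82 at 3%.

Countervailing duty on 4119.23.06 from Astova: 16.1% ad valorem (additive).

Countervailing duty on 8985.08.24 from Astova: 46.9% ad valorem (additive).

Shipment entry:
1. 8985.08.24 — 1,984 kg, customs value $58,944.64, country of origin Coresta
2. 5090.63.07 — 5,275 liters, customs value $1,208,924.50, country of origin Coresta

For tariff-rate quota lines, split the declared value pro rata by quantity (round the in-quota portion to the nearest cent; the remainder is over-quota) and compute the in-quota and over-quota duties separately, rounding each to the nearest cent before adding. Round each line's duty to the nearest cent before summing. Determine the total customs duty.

Line 1 (8985.08.24, Coresta, 1,984 kg, $58,944.64):
Base rate for 8985.08.24 is $4.18/kg.
Origin Coresta qualifies under the Corova–Coresta agreement and 8985.08.24 is covered: preferential rate Free applies instead.
The additional-duty order on 8985.08.24 targets Astova, not Coresta; it does not apply.
Duty = $58,944.64 × 0% = $0.00.
Line 2 (5090.63.07, Coresta, 5,275 liters, $1,208,924.50):
Code 5090.63.07 is under a tariff-rate quota (threshold 4,524 liters). In-quota: 4,524 liters at 5.5%; over-quota: 751 liters at 16.5%.
Pro-rata value split: in-quota = $1,208,924.50 × 4,524/5,275 = $1,036,810.32; over-quota = $1,208,924.50 − $1,036,810.32 = $172,114.18.
In-quota duty = $1,036,810.32 × 5.5% = $57,024.57. Over-quota duty = $172,114.18 × 16.5% = $28,398.84.
Line duty = $57,024.57 + $28,398.84 = $85,423.41.
Total = $0.00 + $85,423.41 = $85,423.41.

$85,423.41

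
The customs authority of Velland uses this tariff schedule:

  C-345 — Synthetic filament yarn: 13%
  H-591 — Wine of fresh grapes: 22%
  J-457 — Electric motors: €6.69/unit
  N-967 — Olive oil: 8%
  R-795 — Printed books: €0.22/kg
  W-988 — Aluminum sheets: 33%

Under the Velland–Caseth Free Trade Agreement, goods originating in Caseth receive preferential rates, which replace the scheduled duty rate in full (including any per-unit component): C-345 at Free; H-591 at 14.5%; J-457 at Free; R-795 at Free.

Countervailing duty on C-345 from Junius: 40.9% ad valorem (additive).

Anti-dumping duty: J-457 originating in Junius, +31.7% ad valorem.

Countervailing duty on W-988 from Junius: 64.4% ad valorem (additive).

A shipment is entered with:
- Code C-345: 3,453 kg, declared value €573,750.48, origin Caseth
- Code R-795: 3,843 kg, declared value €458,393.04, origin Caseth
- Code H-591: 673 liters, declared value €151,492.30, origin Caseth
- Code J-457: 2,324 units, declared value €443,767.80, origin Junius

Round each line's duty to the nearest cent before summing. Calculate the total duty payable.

Line 1 (C-345, Caseth, 3,453 kg, €573,750.48):
Base rate for C-345 is 13%.
Origin Caseth qualifies under the Velland–Caseth agreement and C-345 is covered: preferential rate Free applies instead.
The additional-duty order on C-345 targets Junius, not Caseth; it does not apply.
Duty = €573,750.48 × 0% = €0.00.
Line 2 (R-795, Caseth, 3,843 kg, €458,393.04):
Base rate for R-795 is €0.22/kg.
Origin Caseth qualifies under the Velland–Caseth agreement and R-795 is covered: preferential rate Free applies instead.
Duty = €458,393.04 × 0% = €0.00.
Line 3 (H-591, Caseth, 673 liters, €151,492.30):
Base rate for H-591 is 22%.
Origin Caseth qualifies under the Velland–Caseth agreement and H-591 is covered: preferential rate 14.5% applies instead.
Duty = €151,492.30 × 14.5% = €21,966.38.
Line 4 (J-457, Junius, 2,324 units, €443,767.80):
Base rate for J-457 is €6.69/unit.
J-457 has an FTA preferential rate, but origin Junius is not Caseth; base rate stands.
Additional duty on J-457 from Junius: +31.7% ad valorem. Applied ad valorem rate = 31.7%.
Duty = €443,767.80 × 31.7% + 2,324 × €6.69 = €156,221.95.
Total = €0.00 + €0.00 + €21,966.38 + €156,221.95 = €178,188.33.

€178,188.33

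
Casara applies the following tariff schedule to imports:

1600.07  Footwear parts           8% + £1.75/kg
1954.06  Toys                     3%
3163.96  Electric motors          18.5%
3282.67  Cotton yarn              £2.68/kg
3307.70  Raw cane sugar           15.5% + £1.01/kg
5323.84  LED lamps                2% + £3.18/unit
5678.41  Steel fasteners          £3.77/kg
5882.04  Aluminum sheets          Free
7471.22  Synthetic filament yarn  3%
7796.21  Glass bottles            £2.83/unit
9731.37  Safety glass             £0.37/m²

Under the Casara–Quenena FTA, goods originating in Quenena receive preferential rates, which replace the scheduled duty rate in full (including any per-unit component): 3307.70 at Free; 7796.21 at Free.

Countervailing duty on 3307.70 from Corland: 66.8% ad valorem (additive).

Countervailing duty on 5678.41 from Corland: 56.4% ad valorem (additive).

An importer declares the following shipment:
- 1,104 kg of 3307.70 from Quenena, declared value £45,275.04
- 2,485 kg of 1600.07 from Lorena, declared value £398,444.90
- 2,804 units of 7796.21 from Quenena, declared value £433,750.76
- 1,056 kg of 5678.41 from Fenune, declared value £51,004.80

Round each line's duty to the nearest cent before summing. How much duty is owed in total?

£40,205.46

Line 1 (3307.70, Quenena, 1,104 kg, £45,275.04):
Base rate for 3307.70 is 15.5% + £1.01/kg.
Origin Quenena qualifies under the Casara–Quenena agreement and 3307.70 is covered: preferential rate Free applies instead.
The additional-duty order on 3307.70 targets Corland, not Quenena; it does not apply.
Duty = £45,275.04 × 0% = £0.00.
Line 2 (1600.07, Lorena, 2,485 kg, £398,444.90):
Base rate for 1600.07 is 8% + £1.75/kg.
Duty = £398,444.90 × 8% + 2,485 × £1.75 = £36,224.34.
Line 3 (7796.21, Quenena, 2,804 units, £433,750.76):
Base rate for 7796.21 is £2.83/unit.
Origin Quenena qualifies under the Casara–Quenena agreement and 7796.21 is covered: preferential rate Free applies instead.
Duty = £433,750.76 × 0% = £0.00.
Line 4 (5678.41, Fenune, 1,056 kg, £51,004.80):
Base rate for 5678.41 is £3.77/kg.
The additional-duty order on 5678.41 targets Corland, not Fenune; it does not apply.
Duty = 1,056 × £3.77 = £3,981.12.
Total = £0.00 + £36,224.34 + £0.00 + £3,981.12 = £40,205.46.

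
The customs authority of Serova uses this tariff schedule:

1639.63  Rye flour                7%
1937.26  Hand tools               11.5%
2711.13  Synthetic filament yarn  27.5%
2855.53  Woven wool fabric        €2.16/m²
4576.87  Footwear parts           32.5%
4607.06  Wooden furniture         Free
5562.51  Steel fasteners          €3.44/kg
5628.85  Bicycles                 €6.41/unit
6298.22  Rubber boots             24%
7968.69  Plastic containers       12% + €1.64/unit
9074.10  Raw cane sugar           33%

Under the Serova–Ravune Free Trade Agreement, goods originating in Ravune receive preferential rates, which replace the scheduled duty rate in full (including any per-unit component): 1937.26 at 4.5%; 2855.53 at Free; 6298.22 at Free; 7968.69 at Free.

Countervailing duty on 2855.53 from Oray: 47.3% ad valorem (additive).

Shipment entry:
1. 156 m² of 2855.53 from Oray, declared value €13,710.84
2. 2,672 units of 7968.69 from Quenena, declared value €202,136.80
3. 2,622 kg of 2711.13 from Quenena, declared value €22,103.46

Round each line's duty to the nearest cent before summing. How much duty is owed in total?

Line 1 (2855.53, Oray, 156 m², €13,710.84):
Base rate for 2855.53 is €2.16/m².
2855.53 has an FTA preferential rate, but origin Oray is not Ravune; base rate stands.
Additional duty on 2855.53 from Oray: +47.3% ad valorem. Applied ad valorem rate = 47.3%.
Duty = €13,710.84 × 47.3% + 156 × €2.16 = €6,822.19.
Line 2 (7968.69, Quenena, 2,672 units, €202,136.80):
Base rate for 7968.69 is 12% + €1.64/unit.
7968.69 has an FTA preferential rate, but origin Quenena is not Ravune; base rate stands.
Duty = €202,136.80 × 12% + 2,672 × €1.64 = €28,638.50.
Line 3 (2711.13, Quenena, 2,622 kg, €22,103.46):
Base rate for 2711.13 is 27.5%.
Duty = €22,103.46 × 27.5% = €6,078.45.
Total = €6,822.19 + €28,638.50 + €6,078.45 = €41,539.14.

€41,539.14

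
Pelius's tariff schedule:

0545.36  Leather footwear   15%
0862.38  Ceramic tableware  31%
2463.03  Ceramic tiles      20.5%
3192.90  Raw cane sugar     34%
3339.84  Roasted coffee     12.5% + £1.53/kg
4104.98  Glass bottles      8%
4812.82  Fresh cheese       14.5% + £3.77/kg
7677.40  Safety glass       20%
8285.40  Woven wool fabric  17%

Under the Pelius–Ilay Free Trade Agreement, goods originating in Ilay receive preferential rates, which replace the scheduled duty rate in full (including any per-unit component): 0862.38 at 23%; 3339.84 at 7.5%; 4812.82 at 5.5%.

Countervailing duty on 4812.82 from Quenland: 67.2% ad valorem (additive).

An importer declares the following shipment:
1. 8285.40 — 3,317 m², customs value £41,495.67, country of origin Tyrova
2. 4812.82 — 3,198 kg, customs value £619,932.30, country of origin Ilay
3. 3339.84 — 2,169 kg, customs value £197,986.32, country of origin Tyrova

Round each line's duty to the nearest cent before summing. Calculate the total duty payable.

£69,217.40

Line 1 (8285.40, Tyrova, 3,317 m², £41,495.67):
Base rate for 8285.40 is 17%.
Duty = £41,495.67 × 17% = £7,054.26.
Line 2 (4812.82, Ilay, 3,198 kg, £619,932.30):
Base rate for 4812.82 is 14.5% + £3.77/kg.
Origin Ilay qualifies under the Pelius–Ilay agreement and 4812.82 is covered: preferential rate 5.5% applies instead.
The additional-duty order on 4812.82 targets Quenland, not Ilay; it does not apply.
Duty = £619,932.30 × 5.5% = £34,096.28.
Line 3 (3339.84, Tyrova, 2,169 kg, £197,986.32):
Base rate for 3339.84 is 12.5% + £1.53/kg.
3339.84 has an FTA preferential rate, but origin Tyrova is not Ilay; base rate stands.
Duty = £197,986.32 × 12.5% + 2,169 × £1.53 = £28,066.86.
Total = £7,054.26 + £34,096.28 + £28,066.86 = £69,217.40.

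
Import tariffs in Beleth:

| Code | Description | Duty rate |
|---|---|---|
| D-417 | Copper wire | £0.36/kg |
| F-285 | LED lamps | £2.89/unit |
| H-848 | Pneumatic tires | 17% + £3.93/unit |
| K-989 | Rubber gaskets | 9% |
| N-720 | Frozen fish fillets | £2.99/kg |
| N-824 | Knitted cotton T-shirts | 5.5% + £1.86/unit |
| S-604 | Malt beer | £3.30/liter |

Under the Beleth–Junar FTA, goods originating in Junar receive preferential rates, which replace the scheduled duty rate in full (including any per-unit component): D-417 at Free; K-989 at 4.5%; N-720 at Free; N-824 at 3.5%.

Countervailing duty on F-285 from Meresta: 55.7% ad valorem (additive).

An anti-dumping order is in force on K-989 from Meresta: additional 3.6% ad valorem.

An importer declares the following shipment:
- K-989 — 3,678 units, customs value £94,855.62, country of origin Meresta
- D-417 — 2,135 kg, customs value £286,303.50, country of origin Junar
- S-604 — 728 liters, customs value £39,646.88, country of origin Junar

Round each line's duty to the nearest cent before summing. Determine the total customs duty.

£14,354.21

Line 1 (K-989, Meresta, 3,678 units, £94,855.62):
Base rate for K-989 is 9%.
K-989 has an FTA preferential rate, but origin Meresta is not Junar; base rate stands.
Additional duty on K-989 from Meresta: +3.6%. Applied ad valorem rate: 9% + 3.6% = 12.6%.
Duty = £94,855.62 × 12.6% = £11,951.81.
Line 2 (D-417, Junar, 2,135 kg, £286,303.50):
Base rate for D-417 is £0.36/kg.
Origin Junar qualifies under the Beleth–Junar agreement and D-417 is covered: preferential rate Free applies instead.
Duty = £286,303.50 × 0% = £0.00.
Line 3 (S-604, Junar, 728 liters, £39,646.88):
Base rate for S-604 is £3.30/liter.
Origin Junar is the FTA partner but S-604 is not on the preference list; base rate stands.
Duty = 728 × £3.30 = £2,402.40.
Total = £11,951.81 + £0.00 + £2,402.40 = £14,354.21.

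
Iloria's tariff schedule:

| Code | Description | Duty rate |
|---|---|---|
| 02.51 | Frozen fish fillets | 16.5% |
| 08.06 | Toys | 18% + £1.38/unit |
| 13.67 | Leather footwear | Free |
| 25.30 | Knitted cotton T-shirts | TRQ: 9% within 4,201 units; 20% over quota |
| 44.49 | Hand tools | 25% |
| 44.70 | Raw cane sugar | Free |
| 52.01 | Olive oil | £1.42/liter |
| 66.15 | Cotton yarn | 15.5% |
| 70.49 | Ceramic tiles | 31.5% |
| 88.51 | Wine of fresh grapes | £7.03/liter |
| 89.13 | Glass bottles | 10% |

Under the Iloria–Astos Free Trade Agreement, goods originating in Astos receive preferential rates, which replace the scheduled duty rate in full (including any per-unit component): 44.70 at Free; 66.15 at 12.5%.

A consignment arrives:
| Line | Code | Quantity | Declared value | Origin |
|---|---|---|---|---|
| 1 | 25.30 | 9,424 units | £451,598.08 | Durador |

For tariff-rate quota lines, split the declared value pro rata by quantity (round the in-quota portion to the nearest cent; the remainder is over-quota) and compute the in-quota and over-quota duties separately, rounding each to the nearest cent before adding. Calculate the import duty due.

Line 1 (25.30, Durador, 9,424 units, £451,598.08):
Code 25.30 is under a tariff-rate quota (threshold 4,201 units). In-quota: 4,201 units at 9%; over-quota: 5,223 units at 20%.
Pro-rata value split: in-quota = £451,598.08 × 4,201/9,424 = £201,311.92; over-quota = £451,598.08 − £201,311.92 = £250,286.16.
In-quota duty = £201,311.92 × 9% = £18,118.07. Over-quota duty = £250,286.16 × 20% = £50,057.23.
Line duty = £18,118.07 + £50,057.23 = £68,175.30.

£68,175.30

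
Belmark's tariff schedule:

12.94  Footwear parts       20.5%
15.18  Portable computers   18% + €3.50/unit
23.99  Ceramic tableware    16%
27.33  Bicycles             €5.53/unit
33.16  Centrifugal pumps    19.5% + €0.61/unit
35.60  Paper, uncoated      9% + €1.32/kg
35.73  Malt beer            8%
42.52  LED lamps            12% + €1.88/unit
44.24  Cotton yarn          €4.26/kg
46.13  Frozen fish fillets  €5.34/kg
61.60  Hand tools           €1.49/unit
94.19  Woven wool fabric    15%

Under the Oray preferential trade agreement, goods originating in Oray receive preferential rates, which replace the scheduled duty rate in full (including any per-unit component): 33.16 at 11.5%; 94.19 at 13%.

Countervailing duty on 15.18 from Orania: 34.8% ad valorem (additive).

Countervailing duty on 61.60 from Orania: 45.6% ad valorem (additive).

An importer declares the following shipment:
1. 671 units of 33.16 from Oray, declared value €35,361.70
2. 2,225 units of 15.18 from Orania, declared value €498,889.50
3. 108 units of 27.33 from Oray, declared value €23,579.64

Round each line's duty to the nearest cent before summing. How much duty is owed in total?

Line 1 (33.16, Oray, 671 units, €35,361.70):
Base rate for 33.16 is 19.5% + €0.61/unit.
Origin Oray qualifies under the Belmark–Oray agreement and 33.16 is covered: preferential rate 11.5% applies instead.
Duty = €35,361.70 × 11.5% = €4,066.60.
Line 2 (15.18, Orania, 2,225 units, €498,889.50):
Base rate for 15.18 is 18% + €3.50/unit.
Additional duty on 15.18 from Orania: +34.8%. Applied ad valorem rate: 18% + 34.8% = 52.8%.
Duty = €498,889.50 × 52.8% + 2,225 × €3.50 = €271,201.16.
Line 3 (27.33, Oray, 108 units, €23,579.64):
Base rate for 27.33 is €5.53/unit.
Origin Oray is the FTA partner but 27.33 is not on the preference list; base rate stands.
Duty = 108 × €5.53 = €597.24.
Total = €4,066.60 + €271,201.16 + €597.24 = €275,865.00.

€275,865.00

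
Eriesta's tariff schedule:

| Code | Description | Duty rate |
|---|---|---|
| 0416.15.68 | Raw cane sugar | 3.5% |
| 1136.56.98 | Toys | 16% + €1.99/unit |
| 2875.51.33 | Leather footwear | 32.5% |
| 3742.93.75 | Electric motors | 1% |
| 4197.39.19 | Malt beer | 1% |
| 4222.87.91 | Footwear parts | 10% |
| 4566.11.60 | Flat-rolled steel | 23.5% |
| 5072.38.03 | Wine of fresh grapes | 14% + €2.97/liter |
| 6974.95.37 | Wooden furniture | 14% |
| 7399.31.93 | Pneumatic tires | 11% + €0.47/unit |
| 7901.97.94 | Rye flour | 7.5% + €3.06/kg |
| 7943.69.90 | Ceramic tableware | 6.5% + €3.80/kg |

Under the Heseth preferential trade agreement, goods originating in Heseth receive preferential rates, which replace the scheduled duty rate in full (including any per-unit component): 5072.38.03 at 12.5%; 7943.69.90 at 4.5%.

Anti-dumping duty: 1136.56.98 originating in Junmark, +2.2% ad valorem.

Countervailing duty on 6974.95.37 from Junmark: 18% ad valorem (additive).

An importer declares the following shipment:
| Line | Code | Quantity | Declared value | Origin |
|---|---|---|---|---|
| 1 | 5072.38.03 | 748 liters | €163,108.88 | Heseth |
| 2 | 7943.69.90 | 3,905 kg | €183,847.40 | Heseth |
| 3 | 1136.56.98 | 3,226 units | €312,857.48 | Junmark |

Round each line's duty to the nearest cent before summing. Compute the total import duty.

Line 1 (5072.38.03, Heseth, 748 liters, €163,108.88):
Base rate for 5072.38.03 is 14% + €2.97/liter.
Origin Heseth qualifies under the Eriesta–Heseth agreement and 5072.38.03 is covered: preferential rate 12.5% applies instead.
Duty = €163,108.88 × 12.5% = €20,388.61.
Line 2 (7943.69.90, Heseth, 3,905 kg, €183,847.40):
Base rate for 7943.69.90 is 6.5% + €3.80/kg.
Origin Heseth qualifies under the Eriesta–Heseth agreement and 7943.69.90 is covered: preferential rate 4.5% applies instead.
Duty = €183,847.40 × 4.5% = €8,273.13.
Line 3 (1136.56.98, Junmark, 3,226 units, €312,857.48):
Base rate for 1136.56.98 is 16% + €1.99/unit.
Additional duty on 1136.56.98 from Junmark: +2.2%. Applied ad valorem rate: 16% + 2.2% = 18.2%.
Duty = €312,857.48 × 18.2% + 3,226 × €1.99 = €63,359.80.
Total = €20,388.61 + €8,273.13 + €63,359.80 = €92,021.54.

€92,021.54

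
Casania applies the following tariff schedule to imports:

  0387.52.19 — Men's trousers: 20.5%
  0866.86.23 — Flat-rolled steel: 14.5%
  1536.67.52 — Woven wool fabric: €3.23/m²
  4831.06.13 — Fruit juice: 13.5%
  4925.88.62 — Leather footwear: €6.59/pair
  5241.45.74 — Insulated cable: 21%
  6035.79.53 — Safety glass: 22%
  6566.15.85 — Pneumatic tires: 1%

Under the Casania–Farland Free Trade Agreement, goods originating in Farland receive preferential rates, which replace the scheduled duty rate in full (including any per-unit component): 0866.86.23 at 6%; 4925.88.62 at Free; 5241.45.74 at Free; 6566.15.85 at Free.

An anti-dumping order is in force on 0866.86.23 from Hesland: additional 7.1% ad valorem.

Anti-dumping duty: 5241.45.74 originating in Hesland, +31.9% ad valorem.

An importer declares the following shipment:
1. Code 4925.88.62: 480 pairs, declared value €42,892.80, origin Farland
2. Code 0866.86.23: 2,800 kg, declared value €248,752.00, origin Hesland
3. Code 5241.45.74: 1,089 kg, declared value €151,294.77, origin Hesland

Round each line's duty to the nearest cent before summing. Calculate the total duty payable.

Line 1 (4925.88.62, Farland, 480 pairs, €42,892.80):
Base rate for 4925.88.62 is €6.59/pair.
Origin Farland qualifies under the Casania–Farland agreement and 4925.88.62 is covered: preferential rate Free applies instead.
Duty = €42,892.80 × 0% = €0.00.
Line 2 (0866.86.23, Hesland, 2,800 kg, €248,752.00):
Base rate for 0866.86.23 is 14.5%.
0866.86.23 has an FTA preferential rate, but origin Hesland is not Farland; base rate stands.
Additional duty on 0866.86.23 from Hesland: +7.1%. Applied ad valorem rate: 14.5% + 7.1% = 21.6%.
Duty = €248,752.00 × 21.6% = €53,730.43.
Line 3 (5241.45.74, Hesland, 1,089 kg, €151,294.77):
Base rate for 5241.45.74 is 21%.
5241.45.74 has an FTA preferential rate, but origin Hesland is not Farland; base rate stands.
Additional duty on 5241.45.74 from Hesland: +31.9%. Applied ad valorem rate: 21% + 31.9% = 52.9%.
Duty = €151,294.77 × 52.9% = €80,034.93.
Total = €0.00 + €53,730.43 + €80,034.93 = €133,765.36.

€133,765.36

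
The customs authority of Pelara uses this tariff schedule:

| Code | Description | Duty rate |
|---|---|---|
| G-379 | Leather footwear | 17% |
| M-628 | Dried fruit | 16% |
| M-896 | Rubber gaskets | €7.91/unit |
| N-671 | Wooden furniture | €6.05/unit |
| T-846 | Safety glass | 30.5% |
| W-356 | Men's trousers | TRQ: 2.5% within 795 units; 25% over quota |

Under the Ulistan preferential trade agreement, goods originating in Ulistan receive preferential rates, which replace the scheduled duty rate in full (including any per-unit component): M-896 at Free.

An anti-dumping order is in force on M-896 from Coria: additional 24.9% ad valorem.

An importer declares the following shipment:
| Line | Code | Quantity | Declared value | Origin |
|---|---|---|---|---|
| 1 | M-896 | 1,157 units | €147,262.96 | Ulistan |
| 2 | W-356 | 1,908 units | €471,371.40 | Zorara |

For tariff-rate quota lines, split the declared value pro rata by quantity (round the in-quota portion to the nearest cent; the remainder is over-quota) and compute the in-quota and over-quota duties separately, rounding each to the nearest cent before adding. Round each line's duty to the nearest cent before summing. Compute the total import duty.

€73,651.78

Line 1 (M-896, Ulistan, 1,157 units, €147,262.96):
Base rate for M-896 is €7.91/unit.
Origin Ulistan qualifies under the Pelara–Ulistan agreement and M-896 is covered: preferential rate Free applies instead.
The additional-duty order on M-896 targets Coria, not Ulistan; it does not apply.
Duty = €147,262.96 × 0% = €0.00.
Line 2 (W-356, Zorara, 1,908 units, €471,371.40):
Code W-356 is under a tariff-rate quota (threshold 795 units). In-quota: 795 units at 2.5%; over-quota: 1,113 units at 25%.
Pro-rata value split: in-quota = €471,371.40 × 795/1,908 = €196,404.75; over-quota = €471,371.40 − €196,404.75 = €274,966.65.
In-quota duty = €196,404.75 × 2.5% = €4,910.12. Over-quota duty = €274,966.65 × 25% = €68,741.66.
Line duty = €4,910.12 + €68,741.66 = €73,651.78.
Total = €0.00 + €73,651.78 = €73,651.78.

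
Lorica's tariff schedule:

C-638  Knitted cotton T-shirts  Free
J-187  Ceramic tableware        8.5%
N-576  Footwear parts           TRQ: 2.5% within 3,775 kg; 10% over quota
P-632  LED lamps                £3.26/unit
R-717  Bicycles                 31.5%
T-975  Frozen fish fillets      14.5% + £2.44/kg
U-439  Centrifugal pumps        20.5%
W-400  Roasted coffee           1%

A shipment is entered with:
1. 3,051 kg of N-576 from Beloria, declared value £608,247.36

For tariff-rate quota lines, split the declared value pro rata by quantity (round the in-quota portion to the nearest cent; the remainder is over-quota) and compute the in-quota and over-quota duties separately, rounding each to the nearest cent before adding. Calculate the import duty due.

Line 1 (N-576, Beloria, 3,051 kg, £608,247.36):
Code N-576 is under a tariff-rate quota (threshold 3,775 kg). Quantity 3,051 kg is within the quota, so the in-quota rate 2.5% applies to the full value.
Duty = £608,247.36 × 2.5% = £15,206.18.

£15,206.18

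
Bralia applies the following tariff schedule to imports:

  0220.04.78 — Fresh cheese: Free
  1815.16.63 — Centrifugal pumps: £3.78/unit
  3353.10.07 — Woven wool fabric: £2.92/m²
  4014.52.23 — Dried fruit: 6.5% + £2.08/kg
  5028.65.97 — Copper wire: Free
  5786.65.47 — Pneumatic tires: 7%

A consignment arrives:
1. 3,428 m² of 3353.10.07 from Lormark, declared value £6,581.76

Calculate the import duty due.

Line 1 (3353.10.07, Lormark, 3,428 m², £6,581.76):
Base rate for 3353.10.07 is £2.92/m².
Duty = 3,428 × £2.92 = £10,009.76.

£10,009.76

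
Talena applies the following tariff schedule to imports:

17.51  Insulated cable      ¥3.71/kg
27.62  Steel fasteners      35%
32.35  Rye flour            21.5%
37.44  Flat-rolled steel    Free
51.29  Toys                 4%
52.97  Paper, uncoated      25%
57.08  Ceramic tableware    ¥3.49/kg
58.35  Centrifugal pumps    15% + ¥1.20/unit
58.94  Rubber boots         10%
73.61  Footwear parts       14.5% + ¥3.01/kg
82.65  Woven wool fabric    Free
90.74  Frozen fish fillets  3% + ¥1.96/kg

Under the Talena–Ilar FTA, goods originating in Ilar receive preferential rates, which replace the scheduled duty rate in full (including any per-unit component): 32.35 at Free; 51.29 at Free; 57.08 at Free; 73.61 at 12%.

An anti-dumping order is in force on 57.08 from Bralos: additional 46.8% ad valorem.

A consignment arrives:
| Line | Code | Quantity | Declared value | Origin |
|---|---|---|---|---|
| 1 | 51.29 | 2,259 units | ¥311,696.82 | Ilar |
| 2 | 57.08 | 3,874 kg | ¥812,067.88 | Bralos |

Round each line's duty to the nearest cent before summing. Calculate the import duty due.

¥393,568.03

Line 1 (51.29, Ilar, 2,259 units, ¥311,696.82):
Base rate for 51.29 is 4%.
Origin Ilar qualifies under the Talena–Ilar agreement and 51.29 is covered: preferential rate Free applies instead.
Duty = ¥311,696.82 × 0% = ¥0.00.
Line 2 (57.08, Bralos, 3,874 kg, ¥812,067.88):
Base rate for 57.08 is ¥3.49/kg.
57.08 has an FTA preferential rate, but origin Bralos is not Ilar; base rate stands.
Additional duty on 57.08 from Bralos: +46.8% ad valorem. Applied ad valorem rate = 46.8%.
Duty = ¥812,067.88 × 46.8% + 3,874 × ¥3.49 = ¥393,568.03.
Total = ¥0.00 + ¥393,568.03 = ¥393,568.03.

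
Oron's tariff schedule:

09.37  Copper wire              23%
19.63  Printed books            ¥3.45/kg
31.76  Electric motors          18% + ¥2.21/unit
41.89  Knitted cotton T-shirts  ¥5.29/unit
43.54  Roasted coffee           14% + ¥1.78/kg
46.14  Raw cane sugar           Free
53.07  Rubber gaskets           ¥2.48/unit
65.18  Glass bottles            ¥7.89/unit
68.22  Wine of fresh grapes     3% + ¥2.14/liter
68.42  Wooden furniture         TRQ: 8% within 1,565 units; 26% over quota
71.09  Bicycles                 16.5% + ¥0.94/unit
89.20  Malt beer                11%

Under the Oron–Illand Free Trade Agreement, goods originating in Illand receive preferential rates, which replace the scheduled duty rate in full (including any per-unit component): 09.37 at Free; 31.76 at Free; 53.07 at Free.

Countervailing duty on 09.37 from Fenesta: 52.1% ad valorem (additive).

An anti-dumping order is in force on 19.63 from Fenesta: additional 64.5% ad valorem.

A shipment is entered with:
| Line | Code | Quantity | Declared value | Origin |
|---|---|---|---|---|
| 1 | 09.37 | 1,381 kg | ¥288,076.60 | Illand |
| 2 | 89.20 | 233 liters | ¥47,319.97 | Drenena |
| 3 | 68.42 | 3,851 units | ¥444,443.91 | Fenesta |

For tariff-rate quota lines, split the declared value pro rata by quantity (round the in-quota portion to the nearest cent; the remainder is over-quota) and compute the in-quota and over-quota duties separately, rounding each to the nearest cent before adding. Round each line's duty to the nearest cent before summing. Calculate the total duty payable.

Line 1 (09.37, Illand, 1,381 kg, ¥288,076.60):
Base rate for 09.37 is 23%.
Origin Illand qualifies under the Oron–Illand agreement and 09.37 is covered: preferential rate Free applies instead.
The additional-duty order on 09.37 targets Fenesta, not Illand; it does not apply.
Duty = ¥288,076.60 × 0% = ¥0.00.
Line 2 (89.20, Drenena, 233 liters, ¥47,319.97):
Base rate for 89.20 is 11%.
Duty = ¥47,319.97 × 11% = ¥5,205.20.
Line 3 (68.42, Fenesta, 3,851 units, ¥444,443.91):
Code 68.42 is under a tariff-rate quota (threshold 1,565 units). In-quota: 1,565 units at 8%; over-quota: 2,286 units at 26%.
Pro-rata value split: in-quota = ¥444,443.91 × 1,565/3,851 = ¥180,616.65; over-quota = ¥444,443.91 − ¥180,616.65 = ¥263,827.26.
In-quota duty = ¥180,616.65 × 8% = ¥14,449.33. Over-quota duty = ¥263,827.26 × 26% = ¥68,595.09.
Line duty = ¥14,449.33 + ¥68,595.09 = ¥83,044.42.
Total = ¥0.00 + ¥5,205.20 + ¥83,044.42 = ¥88,249.62.

¥88,249.62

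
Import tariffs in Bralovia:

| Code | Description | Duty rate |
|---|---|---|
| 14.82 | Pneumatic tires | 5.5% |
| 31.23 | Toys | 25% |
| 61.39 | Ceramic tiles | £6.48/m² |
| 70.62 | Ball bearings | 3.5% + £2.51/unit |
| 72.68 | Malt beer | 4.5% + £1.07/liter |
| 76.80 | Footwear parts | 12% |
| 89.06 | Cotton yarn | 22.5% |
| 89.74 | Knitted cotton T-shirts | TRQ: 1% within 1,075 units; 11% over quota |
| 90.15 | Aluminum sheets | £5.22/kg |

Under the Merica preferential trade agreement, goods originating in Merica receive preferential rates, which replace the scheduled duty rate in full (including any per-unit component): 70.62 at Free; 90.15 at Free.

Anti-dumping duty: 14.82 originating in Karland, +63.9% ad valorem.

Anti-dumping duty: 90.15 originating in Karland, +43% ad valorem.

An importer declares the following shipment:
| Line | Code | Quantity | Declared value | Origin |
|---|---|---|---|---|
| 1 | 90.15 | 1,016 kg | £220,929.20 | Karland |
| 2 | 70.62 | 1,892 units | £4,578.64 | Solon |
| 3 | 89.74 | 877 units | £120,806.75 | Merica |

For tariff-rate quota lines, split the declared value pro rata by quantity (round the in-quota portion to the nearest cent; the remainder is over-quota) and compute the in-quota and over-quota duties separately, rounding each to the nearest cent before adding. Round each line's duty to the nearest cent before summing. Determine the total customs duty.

Line 1 (90.15, Karland, 1,016 kg, £220,929.20):
Base rate for 90.15 is £5.22/kg.
90.15 has an FTA preferential rate, but origin Karland is not Merica; base rate stands.
Additional duty on 90.15 from Karland: +43% ad valorem. Applied ad valorem rate = 43%.
Duty = £220,929.20 × 43% + 1,016 × £5.22 = £100,303.08.
Line 2 (70.62, Solon, 1,892 units, £4,578.64):
Base rate for 70.62 is 3.5% + £2.51/unit.
70.62 has an FTA preferential rate, but origin Solon is not Merica; base rate stands.
Duty = £4,578.64 × 3.5% + 1,892 × £2.51 = £4,909.17.
Line 3 (89.74, Merica, 877 units, £120,806.75):
Code 89.74 is under a tariff-rate quota (threshold 1,075 units). Quantity 877 units is within the quota, so the in-quota rate 1% applies to the full value.
Duty = £120,806.75 × 1% = £1,208.07.
Total = £100,303.08 + £4,909.17 + £1,208.07 = £106,420.32.

£106,420.32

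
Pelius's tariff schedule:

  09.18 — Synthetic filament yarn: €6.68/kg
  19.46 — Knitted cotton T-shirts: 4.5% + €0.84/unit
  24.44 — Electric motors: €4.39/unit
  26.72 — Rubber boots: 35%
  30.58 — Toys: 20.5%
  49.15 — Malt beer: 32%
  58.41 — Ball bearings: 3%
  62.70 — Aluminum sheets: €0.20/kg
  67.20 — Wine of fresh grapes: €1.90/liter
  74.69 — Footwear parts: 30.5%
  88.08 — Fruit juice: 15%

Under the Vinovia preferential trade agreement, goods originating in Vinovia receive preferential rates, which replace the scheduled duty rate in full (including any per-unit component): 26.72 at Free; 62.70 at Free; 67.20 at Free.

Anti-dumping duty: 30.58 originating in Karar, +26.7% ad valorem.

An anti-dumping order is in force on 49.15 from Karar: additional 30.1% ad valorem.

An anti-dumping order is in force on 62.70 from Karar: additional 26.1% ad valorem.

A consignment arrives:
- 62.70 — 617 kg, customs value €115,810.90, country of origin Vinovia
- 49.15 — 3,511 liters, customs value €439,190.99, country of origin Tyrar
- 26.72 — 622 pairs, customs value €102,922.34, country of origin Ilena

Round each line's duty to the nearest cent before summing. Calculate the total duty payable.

Line 1 (62.70, Vinovia, 617 kg, €115,810.90):
Base rate for 62.70 is €0.20/kg.
Origin Vinovia qualifies under the Pelius–Vinovia agreement and 62.70 is covered: preferential rate Free applies instead.
The additional-duty order on 62.70 targets Karar, not Vinovia; it does not apply.
Duty = €115,810.90 × 0% = €0.00.
Line 2 (49.15, Tyrar, 3,511 liters, €439,190.99):
Base rate for 49.15 is 32%.
The additional-duty order on 49.15 targets Karar, not Tyrar; it does not apply.
Duty = €439,190.99 × 32% = €140,541.12.
Line 3 (26.72, Ilena, 622 pairs, €102,922.34):
Base rate for 26.72 is 35%.
26.72 has an FTA preferential rate, but origin Ilena is not Vinovia; base rate stands.
Duty = €102,922.34 × 35% = €36,022.82.
Total = €0.00 + €140,541.12 + €36,022.82 = €176,563.94.

€176,563.94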